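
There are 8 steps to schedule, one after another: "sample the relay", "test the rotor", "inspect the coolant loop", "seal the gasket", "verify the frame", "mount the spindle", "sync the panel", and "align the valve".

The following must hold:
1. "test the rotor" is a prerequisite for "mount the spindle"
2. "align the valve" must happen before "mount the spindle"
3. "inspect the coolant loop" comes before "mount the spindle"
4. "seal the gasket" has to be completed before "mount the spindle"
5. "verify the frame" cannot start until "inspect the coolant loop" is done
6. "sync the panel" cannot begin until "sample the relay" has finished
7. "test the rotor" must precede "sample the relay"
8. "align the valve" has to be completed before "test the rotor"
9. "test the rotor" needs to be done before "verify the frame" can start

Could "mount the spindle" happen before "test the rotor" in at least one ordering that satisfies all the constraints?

No

The constraints give a chain "test the rotor" → "mount the spindle", which forces "test the rotor" before "mount the spindle".
So no valid ordering can have "mount the spindle" before "test the rotor".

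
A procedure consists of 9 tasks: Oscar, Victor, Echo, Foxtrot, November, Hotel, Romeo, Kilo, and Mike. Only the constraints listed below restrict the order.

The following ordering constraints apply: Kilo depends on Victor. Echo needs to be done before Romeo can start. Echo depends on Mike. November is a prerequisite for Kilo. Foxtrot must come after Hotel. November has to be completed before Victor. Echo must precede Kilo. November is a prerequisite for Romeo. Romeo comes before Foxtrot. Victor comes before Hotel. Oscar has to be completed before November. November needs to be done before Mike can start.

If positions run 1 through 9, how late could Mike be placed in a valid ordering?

5

Every task that must follow Mike has to come after it. Tracing all chains starting from Mike, those tasks are: Echo, Foxtrot, Romeo, Kilo — 4 in total.
With 4 mandatory successors out of 9 tasks total, the latest slot for Mike is 9−4 = 5, and it's reachable by doing all non-successors before Mike.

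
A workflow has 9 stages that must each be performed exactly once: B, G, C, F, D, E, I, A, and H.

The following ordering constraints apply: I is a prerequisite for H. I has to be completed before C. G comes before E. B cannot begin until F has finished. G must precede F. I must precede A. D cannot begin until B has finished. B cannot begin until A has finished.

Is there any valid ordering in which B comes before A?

There is a dependency chain A → B, so B always comes after A.
Hence B can never be scheduled before A.

No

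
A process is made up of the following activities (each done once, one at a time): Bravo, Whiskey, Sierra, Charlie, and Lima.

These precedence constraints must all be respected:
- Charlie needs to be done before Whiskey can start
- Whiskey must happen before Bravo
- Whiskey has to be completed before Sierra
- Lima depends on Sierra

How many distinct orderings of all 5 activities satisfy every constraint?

3

Only Charlie has no prerequisites, so it must go first.
Systematically extending each partial ordering one activity at a time and counting, there are 3 complete orderings.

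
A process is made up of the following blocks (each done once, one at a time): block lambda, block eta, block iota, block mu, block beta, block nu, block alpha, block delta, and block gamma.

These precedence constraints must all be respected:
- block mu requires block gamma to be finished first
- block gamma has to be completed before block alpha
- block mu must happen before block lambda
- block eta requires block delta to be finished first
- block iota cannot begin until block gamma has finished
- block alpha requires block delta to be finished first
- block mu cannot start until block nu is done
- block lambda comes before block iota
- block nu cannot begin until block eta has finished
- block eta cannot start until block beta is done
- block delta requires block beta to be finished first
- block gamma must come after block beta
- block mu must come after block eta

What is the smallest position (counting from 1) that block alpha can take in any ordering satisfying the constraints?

Every block that must precede block alpha has to come before it. Tracing all chains that end at block alpha, those blocks are: block beta, block delta, block gamma — 3 in total.
So at minimum 3 blocks come before block alpha, putting block alpha no earlier than position 4. That position is achievable by scheduling exactly those predecessors first.

4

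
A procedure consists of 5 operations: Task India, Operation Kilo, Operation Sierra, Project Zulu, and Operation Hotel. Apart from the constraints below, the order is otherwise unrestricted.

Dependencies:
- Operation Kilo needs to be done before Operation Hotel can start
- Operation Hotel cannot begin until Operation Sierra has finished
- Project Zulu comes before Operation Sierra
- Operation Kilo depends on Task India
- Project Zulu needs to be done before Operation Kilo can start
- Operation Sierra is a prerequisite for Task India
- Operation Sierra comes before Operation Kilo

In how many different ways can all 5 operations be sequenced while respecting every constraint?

Only Project Zulu has no prerequisites, so it must go first.
Continuing from there, at each step only one operation has all its prerequisites placed, so the ordering is fully determined — there is exactly 1.

1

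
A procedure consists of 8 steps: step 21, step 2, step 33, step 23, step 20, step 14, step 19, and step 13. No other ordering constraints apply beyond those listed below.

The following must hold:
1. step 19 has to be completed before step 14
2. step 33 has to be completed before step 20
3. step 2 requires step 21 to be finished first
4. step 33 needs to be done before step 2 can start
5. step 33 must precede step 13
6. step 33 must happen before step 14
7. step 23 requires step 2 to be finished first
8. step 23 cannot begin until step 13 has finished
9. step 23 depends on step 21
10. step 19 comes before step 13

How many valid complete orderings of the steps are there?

418

The steps with no prerequisites are step 21, step 33, step 19; any of them can be placed first.
Counting all ways to extend the partial order to a total order gives 418.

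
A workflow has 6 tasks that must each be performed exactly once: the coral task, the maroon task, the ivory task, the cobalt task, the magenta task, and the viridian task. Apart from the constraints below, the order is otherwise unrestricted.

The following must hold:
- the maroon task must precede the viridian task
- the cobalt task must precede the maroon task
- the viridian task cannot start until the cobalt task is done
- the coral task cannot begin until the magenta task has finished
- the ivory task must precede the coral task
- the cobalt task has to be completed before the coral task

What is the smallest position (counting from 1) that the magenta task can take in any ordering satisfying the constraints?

1

Nothing is required before the magenta task; it can be the very first task.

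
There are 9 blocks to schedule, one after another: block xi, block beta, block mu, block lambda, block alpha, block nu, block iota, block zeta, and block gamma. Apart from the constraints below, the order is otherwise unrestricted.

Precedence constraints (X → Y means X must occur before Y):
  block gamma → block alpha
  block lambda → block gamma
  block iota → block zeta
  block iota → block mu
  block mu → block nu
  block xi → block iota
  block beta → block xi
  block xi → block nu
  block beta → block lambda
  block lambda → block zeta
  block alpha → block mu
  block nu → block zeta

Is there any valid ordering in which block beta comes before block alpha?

Block beta is actually forced before block alpha by the constraints, so certainly some valid ordering has block beta first.

Yes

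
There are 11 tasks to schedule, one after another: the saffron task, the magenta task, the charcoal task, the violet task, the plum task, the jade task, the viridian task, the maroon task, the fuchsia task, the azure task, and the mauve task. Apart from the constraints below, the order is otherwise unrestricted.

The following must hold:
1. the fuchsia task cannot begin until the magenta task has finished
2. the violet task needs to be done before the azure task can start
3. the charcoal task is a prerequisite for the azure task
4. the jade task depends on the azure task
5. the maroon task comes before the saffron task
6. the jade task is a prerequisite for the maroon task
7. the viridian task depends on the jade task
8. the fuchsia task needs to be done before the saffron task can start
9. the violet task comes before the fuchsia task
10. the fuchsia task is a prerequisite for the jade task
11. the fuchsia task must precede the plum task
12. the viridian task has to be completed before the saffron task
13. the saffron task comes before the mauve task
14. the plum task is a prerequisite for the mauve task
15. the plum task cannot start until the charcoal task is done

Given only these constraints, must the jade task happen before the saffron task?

Yes

Following the dependencies: the jade task → the viridian task → the saffron task.
Hence the jade task necessarily comes before the saffron task.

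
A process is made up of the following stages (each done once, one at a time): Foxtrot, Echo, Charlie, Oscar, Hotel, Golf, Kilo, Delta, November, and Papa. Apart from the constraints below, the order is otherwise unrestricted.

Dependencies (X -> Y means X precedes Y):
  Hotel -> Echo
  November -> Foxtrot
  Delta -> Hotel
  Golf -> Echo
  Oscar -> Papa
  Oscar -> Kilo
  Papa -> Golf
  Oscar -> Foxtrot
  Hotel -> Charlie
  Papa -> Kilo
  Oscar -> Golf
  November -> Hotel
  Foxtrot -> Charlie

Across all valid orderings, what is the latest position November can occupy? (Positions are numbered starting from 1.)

Following every chain forward from November, the stages that must come later are Foxtrot, Echo, Charlie, Hotel — 4 of them.
So at least 4 stages follow November, putting November no later than position 6. That position is achievable by scheduling everything else first.

6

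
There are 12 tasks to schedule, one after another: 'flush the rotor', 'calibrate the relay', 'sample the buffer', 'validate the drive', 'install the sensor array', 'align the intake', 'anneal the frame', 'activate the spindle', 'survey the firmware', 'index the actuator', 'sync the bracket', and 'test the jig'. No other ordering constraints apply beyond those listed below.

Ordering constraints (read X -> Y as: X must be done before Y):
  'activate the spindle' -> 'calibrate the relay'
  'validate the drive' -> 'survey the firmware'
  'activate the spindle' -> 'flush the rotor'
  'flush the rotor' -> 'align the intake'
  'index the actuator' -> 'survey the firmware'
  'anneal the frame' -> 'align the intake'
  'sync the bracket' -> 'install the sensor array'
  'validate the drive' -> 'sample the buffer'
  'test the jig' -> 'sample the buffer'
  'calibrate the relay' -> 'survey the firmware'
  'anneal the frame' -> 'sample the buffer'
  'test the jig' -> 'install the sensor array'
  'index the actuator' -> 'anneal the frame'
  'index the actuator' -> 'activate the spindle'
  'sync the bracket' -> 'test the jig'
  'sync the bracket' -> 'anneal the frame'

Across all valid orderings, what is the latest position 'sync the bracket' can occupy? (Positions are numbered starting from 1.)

Every task that must follow 'sync the bracket' has to come after it. Tracing all chains starting from 'sync the bracket', those tasks are: 'sample the buffer', 'install the sensor array', 'align the intake', 'anneal the frame', 'test the jig' — 5 in total.
With 5 mandatory successors out of 12 tasks total, the latest slot for 'sync the bracket' is 12−5 = 7, and it's reachable by doing all non-successors before 'sync the bracket'.

7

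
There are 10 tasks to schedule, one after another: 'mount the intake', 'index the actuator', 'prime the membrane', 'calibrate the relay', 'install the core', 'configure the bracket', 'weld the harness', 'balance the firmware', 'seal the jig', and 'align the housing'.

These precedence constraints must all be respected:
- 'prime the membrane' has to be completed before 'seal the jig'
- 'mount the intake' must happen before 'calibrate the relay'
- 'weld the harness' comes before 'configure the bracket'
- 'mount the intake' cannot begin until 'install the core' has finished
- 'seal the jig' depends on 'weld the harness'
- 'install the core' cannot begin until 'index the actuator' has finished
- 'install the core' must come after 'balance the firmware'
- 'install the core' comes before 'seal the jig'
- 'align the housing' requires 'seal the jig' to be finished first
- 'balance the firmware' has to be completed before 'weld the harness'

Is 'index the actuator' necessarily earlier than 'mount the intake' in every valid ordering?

Following the dependencies: 'index the actuator' → 'install the core' → 'mount the intake'.
Hence 'index the actuator' necessarily comes before 'mount the intake'.

Yes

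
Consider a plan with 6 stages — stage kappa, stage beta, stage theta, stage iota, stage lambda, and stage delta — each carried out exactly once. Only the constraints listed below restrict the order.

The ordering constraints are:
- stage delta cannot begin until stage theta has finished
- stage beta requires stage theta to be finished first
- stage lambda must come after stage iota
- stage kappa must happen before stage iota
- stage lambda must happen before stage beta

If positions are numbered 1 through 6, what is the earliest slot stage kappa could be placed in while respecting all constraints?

1

No constraint forces any other stage before stage kappa, so it can be placed first.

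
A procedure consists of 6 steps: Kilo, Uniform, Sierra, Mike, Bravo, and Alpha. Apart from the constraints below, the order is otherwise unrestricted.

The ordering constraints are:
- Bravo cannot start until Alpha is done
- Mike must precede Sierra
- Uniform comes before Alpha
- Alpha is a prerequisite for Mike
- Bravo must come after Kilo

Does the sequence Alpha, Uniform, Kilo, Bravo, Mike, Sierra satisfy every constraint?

In the proposed order, Alpha appears before Uniform.
Since Uniform is required before Alpha, the ordering is invalid.

No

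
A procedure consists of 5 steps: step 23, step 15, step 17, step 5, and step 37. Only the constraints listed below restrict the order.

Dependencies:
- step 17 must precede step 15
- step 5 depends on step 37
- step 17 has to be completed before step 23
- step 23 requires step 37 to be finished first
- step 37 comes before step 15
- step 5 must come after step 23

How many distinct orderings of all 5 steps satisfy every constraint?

6

The steps with no prerequisites are step 17, step 37; any of them can be placed first.
Counting all ways to extend the partial order to a total order gives 6.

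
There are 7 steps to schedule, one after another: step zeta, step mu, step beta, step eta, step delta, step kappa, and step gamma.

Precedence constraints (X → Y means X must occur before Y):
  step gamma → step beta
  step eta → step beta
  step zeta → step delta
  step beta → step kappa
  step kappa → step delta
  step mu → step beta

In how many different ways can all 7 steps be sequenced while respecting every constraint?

The steps with no prerequisites are step zeta, step mu, step eta, step gamma; any of them can be placed first.
Counting all ways to extend the partial order to a total order gives 36.

36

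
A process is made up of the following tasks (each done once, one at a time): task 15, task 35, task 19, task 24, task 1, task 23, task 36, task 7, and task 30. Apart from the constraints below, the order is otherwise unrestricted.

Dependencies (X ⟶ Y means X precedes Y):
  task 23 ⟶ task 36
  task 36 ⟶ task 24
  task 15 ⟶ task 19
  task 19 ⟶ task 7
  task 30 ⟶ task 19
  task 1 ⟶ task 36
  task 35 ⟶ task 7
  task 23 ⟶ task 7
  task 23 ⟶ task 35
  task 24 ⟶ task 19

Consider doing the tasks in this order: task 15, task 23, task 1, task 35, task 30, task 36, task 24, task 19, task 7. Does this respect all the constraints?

Yes

Checking each listed constraint against this order: for instance, task 15 is in position 1 and task 19 in position 8, so that constraint holds — and the remaining constraints check out the same way.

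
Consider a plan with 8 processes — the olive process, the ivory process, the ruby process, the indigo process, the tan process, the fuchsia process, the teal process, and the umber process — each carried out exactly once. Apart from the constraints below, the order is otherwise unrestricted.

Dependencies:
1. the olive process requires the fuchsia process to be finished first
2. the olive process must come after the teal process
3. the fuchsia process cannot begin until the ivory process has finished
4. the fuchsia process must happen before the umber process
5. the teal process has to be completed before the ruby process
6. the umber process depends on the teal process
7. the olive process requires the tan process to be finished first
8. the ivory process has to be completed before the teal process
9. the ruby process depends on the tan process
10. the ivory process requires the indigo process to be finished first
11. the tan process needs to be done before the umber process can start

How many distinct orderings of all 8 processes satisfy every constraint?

2 processes have no prerequisites (the indigo process, the tan process), so any of them could come first.
Enumerating by repeatedly choosing an available process (one whose prerequisites are all placed) gives 68 distinct complete orderings.

68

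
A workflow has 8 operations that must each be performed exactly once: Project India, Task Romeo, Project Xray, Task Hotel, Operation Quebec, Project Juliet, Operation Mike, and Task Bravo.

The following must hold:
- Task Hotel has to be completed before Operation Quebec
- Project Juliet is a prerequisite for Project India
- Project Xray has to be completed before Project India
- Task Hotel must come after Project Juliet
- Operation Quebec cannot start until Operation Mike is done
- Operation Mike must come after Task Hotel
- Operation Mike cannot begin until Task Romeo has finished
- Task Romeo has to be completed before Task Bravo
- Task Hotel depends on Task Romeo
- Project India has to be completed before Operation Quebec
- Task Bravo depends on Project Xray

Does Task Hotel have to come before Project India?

No

Task Hotel and Project India are not related by any chain of constraints.
So Task Hotel can come before Project India or after — it is not forced.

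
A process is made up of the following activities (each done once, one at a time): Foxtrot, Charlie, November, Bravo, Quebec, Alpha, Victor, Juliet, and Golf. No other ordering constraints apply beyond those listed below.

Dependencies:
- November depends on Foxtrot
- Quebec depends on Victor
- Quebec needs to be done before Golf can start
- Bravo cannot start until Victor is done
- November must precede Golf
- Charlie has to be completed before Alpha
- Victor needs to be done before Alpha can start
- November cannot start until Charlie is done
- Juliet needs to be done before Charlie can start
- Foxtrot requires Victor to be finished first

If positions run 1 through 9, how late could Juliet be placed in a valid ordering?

The activities that are forced after Juliet, directly or by a chain of constraints, are Charlie, November, Alpha, Golf. That's 4 activities.
With 4 mandatory successors out of 9 activities total, the latest slot for Juliet is 9−4 = 5, and it's reachable by doing all non-successors before Juliet.

5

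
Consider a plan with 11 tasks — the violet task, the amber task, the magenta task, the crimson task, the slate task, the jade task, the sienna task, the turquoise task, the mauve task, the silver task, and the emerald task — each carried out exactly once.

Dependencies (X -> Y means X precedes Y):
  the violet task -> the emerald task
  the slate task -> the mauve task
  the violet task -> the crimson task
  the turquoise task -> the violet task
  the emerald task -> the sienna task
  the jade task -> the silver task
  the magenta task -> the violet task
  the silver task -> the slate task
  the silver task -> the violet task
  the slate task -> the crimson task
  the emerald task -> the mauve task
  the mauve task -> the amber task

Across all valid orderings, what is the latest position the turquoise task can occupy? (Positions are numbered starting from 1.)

Every task that must follow the turquoise task has to come after it. Tracing all chains starting from the turquoise task, those tasks are: the violet task, the amber task, the crimson task, the sienna task, the mauve task, the emerald task — 6 in total.
So at least 6 tasks follow the turquoise task, putting the turquoise task no later than position 5. That position is achievable by scheduling everything else first.

5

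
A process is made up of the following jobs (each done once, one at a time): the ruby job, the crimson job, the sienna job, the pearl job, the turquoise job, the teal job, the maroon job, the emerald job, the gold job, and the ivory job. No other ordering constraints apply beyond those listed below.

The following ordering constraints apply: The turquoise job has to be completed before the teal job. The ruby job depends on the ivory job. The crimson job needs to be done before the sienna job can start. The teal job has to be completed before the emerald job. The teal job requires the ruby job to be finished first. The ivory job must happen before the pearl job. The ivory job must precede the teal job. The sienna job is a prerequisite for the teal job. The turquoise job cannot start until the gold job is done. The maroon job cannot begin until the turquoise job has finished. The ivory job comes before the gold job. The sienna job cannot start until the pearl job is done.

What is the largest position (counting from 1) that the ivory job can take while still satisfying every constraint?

2

Following every chain forward from the ivory job, the jobs that must come later are the ruby job, the sienna job, the pearl job, the turquoise job, the teal job, the maroon job, the emerald job, the gold job — 8 of them.
With 8 mandatory successors out of 10 jobs total, the latest slot for the ivory job is 10−8 = 2, and it's reachable by doing all non-successors before the ivory job.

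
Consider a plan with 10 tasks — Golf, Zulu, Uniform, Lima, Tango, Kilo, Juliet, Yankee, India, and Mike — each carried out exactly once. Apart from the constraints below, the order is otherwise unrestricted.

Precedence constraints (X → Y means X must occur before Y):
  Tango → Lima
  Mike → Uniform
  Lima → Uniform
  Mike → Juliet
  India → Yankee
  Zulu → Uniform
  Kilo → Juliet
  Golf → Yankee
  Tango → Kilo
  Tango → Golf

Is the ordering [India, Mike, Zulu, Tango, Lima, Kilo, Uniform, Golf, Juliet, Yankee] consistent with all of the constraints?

Checking each listed constraint against this order: for instance, India is in position 1 and Yankee in position 10, so that constraint holds — and the remaining constraints check out the same way.

Yes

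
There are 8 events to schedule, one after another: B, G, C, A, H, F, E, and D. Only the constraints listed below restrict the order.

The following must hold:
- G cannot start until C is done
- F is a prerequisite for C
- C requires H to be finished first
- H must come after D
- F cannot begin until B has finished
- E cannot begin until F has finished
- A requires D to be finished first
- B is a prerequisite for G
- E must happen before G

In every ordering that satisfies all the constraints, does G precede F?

No

In fact the dependencies run the other way: F → C → G.
So G never precedes F.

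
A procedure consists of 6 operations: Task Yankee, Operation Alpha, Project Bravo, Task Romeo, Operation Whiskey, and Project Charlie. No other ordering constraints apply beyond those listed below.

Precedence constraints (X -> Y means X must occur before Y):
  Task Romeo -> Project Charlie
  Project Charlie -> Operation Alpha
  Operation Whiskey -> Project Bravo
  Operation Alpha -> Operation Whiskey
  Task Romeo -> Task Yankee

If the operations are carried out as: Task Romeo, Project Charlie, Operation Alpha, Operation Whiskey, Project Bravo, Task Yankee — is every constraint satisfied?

Every stated constraint is respected: Task Romeo sits at position 1, ahead of Task Yankee at position 6, and each of the other listed pairs likewise has the predecessor earlier in the sequence.

Yes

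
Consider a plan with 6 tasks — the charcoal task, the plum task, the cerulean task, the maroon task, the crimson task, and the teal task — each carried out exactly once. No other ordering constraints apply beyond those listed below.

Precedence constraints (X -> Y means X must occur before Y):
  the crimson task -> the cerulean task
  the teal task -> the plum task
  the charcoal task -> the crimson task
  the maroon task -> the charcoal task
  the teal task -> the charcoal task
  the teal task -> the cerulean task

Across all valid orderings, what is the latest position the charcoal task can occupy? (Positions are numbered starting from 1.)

Following every chain forward from the charcoal task, the tasks that must come later are the cerulean task, the crimson task — 2 of them.
With 2 mandatory successors out of 6 tasks total, the latest slot for the charcoal task is 6−2 = 4, and it's reachable by doing all non-successors before the charcoal task.

4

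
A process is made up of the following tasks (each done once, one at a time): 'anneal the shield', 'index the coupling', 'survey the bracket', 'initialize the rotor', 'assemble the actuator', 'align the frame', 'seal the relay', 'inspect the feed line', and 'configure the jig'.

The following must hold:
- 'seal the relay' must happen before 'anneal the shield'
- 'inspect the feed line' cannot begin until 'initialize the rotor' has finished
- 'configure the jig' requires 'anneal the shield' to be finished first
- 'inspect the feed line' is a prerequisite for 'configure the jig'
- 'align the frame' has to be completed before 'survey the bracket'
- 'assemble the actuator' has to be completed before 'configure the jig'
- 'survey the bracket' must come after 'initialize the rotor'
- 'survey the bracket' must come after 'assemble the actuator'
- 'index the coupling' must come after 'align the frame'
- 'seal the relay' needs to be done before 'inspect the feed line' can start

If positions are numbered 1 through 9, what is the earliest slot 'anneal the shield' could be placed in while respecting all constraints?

2

Working backwards through the constraints from 'anneal the shield', its only required predecessor is 'seal the relay'.
With 1 mandatory predecessor, the earliest 'anneal the shield' can sit is position 1+1 = 2, and placing just that one first achieves it.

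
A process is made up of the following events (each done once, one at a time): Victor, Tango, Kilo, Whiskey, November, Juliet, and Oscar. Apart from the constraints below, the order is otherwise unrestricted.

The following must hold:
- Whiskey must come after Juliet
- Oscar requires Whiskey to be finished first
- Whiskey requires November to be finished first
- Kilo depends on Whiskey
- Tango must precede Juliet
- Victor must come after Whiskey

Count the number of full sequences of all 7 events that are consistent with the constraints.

18

2 events have no prerequisites (Tango, November), so any of them could come first.
Enumerating by repeatedly choosing an available event (one whose prerequisites are all placed) gives 18 distinct complete orderings.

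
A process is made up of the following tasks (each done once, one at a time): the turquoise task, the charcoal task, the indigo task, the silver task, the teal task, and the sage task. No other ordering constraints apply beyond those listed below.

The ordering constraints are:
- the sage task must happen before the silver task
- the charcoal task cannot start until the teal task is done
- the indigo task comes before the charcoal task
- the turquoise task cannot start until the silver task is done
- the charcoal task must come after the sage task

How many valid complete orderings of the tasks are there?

The tasks with no prerequisites are the indigo task, the teal task, the sage task; any of them can be placed first.
Systematically extending each partial ordering one task at a time and counting, there are 38 complete orderings.

38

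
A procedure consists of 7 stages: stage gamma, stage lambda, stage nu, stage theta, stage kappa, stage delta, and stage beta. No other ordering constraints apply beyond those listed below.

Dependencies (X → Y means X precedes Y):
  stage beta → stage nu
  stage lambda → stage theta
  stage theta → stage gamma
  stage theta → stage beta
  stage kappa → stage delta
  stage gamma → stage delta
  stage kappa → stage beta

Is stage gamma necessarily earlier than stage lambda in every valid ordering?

No

In fact the dependencies run the other way: stage lambda → stage theta → stage gamma.
So stage gamma does not have to come before stage lambda — it cannot.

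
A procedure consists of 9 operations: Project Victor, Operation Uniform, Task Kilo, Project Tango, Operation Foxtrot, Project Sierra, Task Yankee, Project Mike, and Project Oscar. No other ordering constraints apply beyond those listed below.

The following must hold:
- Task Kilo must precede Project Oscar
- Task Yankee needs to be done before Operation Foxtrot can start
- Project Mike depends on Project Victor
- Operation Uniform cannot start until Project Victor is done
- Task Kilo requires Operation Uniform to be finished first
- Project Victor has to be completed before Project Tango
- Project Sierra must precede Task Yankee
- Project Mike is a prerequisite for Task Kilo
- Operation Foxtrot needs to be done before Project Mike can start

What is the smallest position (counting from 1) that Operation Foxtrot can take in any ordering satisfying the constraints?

Working backwards through the constraints from Operation Foxtrot, its full set of required predecessors is Project Sierra, Task Yankee — 2 of them.
With 2 mandatory predecessors, the earliest Operation Foxtrot can sit is position 2+1 = 3, and placing just those 2 first achieves it.

3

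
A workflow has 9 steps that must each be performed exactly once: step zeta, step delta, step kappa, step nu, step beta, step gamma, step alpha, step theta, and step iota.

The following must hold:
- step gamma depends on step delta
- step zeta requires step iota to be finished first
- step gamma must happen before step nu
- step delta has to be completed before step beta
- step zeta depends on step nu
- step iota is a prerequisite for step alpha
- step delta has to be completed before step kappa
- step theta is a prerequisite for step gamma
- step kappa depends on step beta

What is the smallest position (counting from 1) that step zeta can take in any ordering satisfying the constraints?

The steps that are forced before step zeta, directly or transitively, are step delta, step nu, step gamma, step theta, step iota. That's 5 steps.
So at minimum 5 steps come before step zeta, putting step zeta no earlier than position 6. That position is achievable by scheduling exactly those predecessors first.

6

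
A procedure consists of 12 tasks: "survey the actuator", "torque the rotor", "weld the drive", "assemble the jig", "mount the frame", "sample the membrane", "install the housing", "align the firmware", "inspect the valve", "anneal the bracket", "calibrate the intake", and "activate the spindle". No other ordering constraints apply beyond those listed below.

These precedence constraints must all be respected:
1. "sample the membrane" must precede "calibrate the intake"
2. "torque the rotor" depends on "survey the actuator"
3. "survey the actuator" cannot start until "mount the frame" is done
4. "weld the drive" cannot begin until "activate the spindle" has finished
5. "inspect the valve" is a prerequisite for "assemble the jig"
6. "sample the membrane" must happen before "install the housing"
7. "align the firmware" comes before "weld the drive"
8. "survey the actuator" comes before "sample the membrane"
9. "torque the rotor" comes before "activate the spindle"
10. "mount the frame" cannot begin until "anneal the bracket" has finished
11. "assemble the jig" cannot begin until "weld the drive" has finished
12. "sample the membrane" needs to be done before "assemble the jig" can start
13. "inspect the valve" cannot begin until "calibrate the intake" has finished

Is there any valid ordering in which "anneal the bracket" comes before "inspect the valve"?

Yes

Every valid ordering already has "anneal the bracket" before "inspect the valve" (the constraints require it), so in particular at least one does.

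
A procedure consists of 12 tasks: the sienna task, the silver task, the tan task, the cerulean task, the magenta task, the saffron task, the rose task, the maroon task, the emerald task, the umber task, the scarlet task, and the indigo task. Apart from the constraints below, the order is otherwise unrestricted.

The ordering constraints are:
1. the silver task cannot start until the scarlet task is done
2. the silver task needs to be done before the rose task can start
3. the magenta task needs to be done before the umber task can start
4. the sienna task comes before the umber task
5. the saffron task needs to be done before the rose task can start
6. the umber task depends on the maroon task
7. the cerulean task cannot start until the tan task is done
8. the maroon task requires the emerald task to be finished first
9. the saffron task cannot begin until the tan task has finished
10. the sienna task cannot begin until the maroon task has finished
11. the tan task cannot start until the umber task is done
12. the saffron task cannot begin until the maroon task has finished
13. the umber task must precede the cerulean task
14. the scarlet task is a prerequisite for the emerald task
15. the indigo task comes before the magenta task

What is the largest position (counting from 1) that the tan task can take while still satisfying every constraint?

Every task that must follow the tan task has to come after it. Tracing all chains starting from the tan task, those tasks are: the cerulean task, the saffron task, the rose task — 3 in total.
So at least 3 tasks follow the tan task, putting the tan task no later than position 9. That position is achievable by scheduling everything else first.

9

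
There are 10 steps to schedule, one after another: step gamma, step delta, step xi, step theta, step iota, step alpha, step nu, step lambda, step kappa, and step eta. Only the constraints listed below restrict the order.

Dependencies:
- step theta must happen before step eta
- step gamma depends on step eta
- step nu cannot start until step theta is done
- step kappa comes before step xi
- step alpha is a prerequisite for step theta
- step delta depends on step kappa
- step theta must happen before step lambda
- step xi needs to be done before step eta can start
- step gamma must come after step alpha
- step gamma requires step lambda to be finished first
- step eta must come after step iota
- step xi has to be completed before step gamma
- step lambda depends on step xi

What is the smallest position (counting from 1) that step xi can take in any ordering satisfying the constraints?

2

Working backwards through the constraints from step xi, its only required predecessor is step kappa.
With 1 mandatory predecessor, the earliest step xi can sit is position 1+1 = 2, and placing just that one first achieves it.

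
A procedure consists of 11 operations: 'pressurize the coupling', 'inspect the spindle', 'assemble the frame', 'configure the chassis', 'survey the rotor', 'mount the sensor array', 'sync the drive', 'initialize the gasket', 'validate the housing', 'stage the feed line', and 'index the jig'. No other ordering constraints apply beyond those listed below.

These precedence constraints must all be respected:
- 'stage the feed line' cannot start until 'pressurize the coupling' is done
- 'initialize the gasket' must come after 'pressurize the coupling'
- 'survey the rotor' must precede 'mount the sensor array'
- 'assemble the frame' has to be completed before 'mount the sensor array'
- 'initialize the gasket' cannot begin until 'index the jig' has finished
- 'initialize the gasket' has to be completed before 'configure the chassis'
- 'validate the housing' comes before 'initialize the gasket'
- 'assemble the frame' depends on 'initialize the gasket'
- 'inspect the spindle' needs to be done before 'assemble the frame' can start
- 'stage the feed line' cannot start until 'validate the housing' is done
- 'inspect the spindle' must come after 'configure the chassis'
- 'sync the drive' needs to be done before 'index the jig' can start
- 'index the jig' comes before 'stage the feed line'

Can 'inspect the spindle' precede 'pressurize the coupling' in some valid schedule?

No

Following 'pressurize the coupling' → 'initialize the gasket' → 'configure the chassis' → 'inspect the spindle', 'pressurize the coupling' must precede 'inspect the spindle' in every valid ordering.
So no valid ordering can have 'inspect the spindle' before 'pressurize the coupling'.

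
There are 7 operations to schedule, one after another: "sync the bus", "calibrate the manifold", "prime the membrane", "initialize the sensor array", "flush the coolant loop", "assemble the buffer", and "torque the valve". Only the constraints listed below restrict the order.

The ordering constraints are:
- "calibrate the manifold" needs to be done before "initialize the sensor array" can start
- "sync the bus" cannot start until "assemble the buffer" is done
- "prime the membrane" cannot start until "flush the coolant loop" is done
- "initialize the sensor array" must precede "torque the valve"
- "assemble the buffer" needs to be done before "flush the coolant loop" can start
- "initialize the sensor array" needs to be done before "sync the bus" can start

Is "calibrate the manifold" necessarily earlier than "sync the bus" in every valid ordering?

There is a constraint chain "calibrate the manifold" → "initialize the sensor array" → "sync the bus".
So "calibrate the manifold" must precede "sync the bus" in any valid ordering.

Yes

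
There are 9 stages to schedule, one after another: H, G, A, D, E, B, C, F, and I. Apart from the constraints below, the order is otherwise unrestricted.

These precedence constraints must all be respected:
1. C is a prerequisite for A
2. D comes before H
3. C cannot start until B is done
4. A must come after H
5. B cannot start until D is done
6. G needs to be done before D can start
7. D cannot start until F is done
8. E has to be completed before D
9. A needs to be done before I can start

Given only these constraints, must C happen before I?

Following the dependencies: C → A → I.
That forces C before I in every valid schedule.

Yes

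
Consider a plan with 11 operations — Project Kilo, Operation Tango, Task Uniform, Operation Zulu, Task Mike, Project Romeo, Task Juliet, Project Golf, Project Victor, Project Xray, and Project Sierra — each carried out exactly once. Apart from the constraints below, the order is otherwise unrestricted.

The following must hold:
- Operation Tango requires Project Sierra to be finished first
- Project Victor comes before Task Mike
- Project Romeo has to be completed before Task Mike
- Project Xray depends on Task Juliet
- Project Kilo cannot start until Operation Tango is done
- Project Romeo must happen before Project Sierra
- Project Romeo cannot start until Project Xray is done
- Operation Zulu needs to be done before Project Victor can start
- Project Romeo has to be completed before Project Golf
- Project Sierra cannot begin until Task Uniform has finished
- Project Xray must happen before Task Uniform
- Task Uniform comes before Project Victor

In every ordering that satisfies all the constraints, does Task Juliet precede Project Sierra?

Following the dependencies: Task Juliet → Project Xray → Task Uniform → Project Sierra.
Hence Task Juliet necessarily comes before Project Sierra.

Yes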